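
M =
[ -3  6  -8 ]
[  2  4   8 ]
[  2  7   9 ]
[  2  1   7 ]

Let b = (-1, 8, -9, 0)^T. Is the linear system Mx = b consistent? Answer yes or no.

Row reduce the augmented matrix [M | b].
R2 ← R2 + (2/3)·R1: [0, 8, 8/3, 22/3]
R3 ← R3 + (2/3)·R1: [0, 11, 11/3, -29/3]
R4 ← R4 + (2/3)·R1: [0, 5, 5/3, -2/3]
R3 ← R3 − (11/8)·R2: [0, 0, 0, -79/4]
R4 ← R4 − (5/8)·R2: [0, 0, 0, -21/4]
R4 ← R4 − (21/79)·R3: [0, 0, 0, 0]
The echelon form has 3 nonzero rows; the last pivot sits in the augmented column, so rank(M) = 2 but rank([M|b]) = 3.
Since the ranks differ, the system is inconsistent.

no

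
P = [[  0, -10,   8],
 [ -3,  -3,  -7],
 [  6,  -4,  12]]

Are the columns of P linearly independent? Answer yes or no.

Row reduce P to echelon form.
Swap R1 ↔ R2
R3 ← R3 + (2)·R1: [0, -10, -2]
R3 ← R3 − R2: [0, 0, -10]
3 pivots among 3 columns.
Every column is a pivot column, so the columns are linearly independent.

yes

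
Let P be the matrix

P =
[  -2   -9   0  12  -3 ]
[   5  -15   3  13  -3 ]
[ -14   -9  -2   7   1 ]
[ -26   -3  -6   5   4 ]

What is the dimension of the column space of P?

Row reduce to echelon form.
R2 ← R2 + (5/2)·R1: [0, -75/2, 3, 43, -21/2]
R3 ← R3 − (7)·R1: [0, 54, -2, -77, 22]
R4 ← R4 − (13)·R1: [0, 114, -6, -151, 43]
R3 ← R3 + (36/25)·R2: [0, 0, 58/25, -377/25, 172/25]
R4 ← R4 + (76/25)·R2: [0, 0, 78/25, -507/25, 277/25]
R4 ← R4 − (39/29)·R3: [0, 0, 0, 0, 53/29]
Echelon form has 4 nonzero rows, so rank(P) = 4.
The column space has dimension equal to the rank: 4.

4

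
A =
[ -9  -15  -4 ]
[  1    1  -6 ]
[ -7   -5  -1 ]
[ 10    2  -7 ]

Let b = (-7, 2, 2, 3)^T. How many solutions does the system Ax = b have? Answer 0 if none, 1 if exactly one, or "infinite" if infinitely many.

Row reduce the augmented matrix [A | b].
R2 ← R2 + (1/9)·R1: [0, -2/3, -58/9, 11/9]
R3 ← R3 − (7/9)·R1: [0, 20/3, 19/9, 67/9]
R4 ← R4 + (10/9)·R1: [0, -44/3, -103/9, -43/9]
R3 ← R3 + (10)·R2: [0, 0, -187/3, 59/3]
R4 ← R4 − (22)·R2: [0, 0, 391/3, -95/3]
R4 ← R4 + (23/11)·R3: [0, 0, 0, 104/11]
The echelon form has 4 nonzero rows; the last pivot sits in the augmented column, so rank(A) = 3 but rank([A|b]) = 4.
Since the ranks differ, the system is inconsistent.
It has no solutions.

0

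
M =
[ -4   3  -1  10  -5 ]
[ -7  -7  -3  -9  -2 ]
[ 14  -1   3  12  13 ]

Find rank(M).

3

Row reduce to echelon form.
R2 ← R2 − (7/4)·R1: [0, -49/4, -5/4, -53/2, 27/4]
R3 ← R3 + (7/2)·R1: [0, 19/2, -1/2, 47, -9/2]
R3 ← R3 + (38/49)·R2: [0, 0, -72/49, 1296/49, 36/49]
Echelon form has 3 nonzero rows, so rank(M) = 3.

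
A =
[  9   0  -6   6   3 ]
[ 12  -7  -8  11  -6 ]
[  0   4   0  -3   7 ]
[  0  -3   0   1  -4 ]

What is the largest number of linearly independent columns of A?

3

Row reduce to echelon form.
R2 ← R2 − (4/3)·R1: [0, -7, 0, 3, -10]
R3 ← R3 + (4/7)·R2: [0, 0, 0, -9/7, 9/7]
R4 ← R4 − (3/7)·R2: [0, 0, 0, -2/7, 2/7]
R4 ← R4 − (2/9)·R3: [0, 0, 0, 0, 0]
Echelon form has 3 nonzero rows, so rank(A) = 3.
The rank gives the maximum number of linearly independent columns: 3.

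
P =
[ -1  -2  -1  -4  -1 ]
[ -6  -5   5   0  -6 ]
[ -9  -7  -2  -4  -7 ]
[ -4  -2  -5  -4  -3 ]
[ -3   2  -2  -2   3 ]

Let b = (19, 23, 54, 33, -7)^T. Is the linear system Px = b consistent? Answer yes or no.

yes

Row reduce the augmented matrix [P | b].
R2 ← R2 − (6)·R1: [0, 7, 11, 24, 0, -91]
R3 ← R3 − (9)·R1: [0, 11, 7, 32, 2, -117]
R4 ← R4 − (4)·R1: [0, 6, -1, 12, 1, -43]
R5 ← R5 − (3)·R1: [0, 8, 1, 10, 6, -64]
R3 ← R3 − (11/7)·R2: [0, 0, -72/7, -40/7, 2, 26]
R4 ← R4 − (6/7)·R2: [0, 0, -73/7, -60/7, 1, 35]
R5 ← R5 − (8/7)·R2: [0, 0, -81/7, -122/7, 6, 40]
R4 ← R4 − (73/72)·R3: [0, 0, 0, -25/9, -37/36, 311/36]
R5 ← R5 − (9/8)·R3: [0, 0, 0, -11, 15/4, 43/4]
R5 ← R5 − (99/25)·R4: [0, 0, 0, 0, 391/50, -1173/50]
The echelon form has 5 nonzero rows, and every pivot lies in the first 5 columns, so rank(P) = rank([P|b]) = 5.
The system is consistent.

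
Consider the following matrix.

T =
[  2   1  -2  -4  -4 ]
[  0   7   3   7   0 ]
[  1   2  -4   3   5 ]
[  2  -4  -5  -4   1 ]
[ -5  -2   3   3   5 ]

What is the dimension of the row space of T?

Row reduce to echelon form.
R3 ← R3 − (1/2)·R1: [0, 3/2, -3, 5, 7]
R4 ← R4 − R1: [0, -5, -3, 0, 5]
R5 ← R5 + (5/2)·R1: [0, 1/2, -2, -7, -5]
R3 ← R3 − (3/14)·R2: [0, 0, -51/14, 7/2, 7]
R4 ← R4 + (5/7)·R2: [0, 0, -6/7, 5, 5]
R5 ← R5 − (1/14)·R2: [0, 0, -31/14, -15/2, -5]
R4 ← R4 − (4/17)·R3: [0, 0, 0, 71/17, 57/17]
R5 ← R5 − (31/51)·R3: [0, 0, 0, -491/51, -472/51]
R5 ← R5 + (491/213)·R4: [0, 0, 0, 0, -325/213]
Echelon form has 5 nonzero rows, so rank(T) = 5.
The row space has dimension equal to the rank: 5.

5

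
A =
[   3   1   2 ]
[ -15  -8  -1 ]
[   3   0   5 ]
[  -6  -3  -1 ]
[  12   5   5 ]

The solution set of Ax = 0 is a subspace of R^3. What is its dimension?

Row reduce to echelon form.
R2 ← R2 + (5)·R1: [0, -3, 9]
R3 ← R3 − R1: [0, -1, 3]
R4 ← R4 + (2)·R1: [0, -1, 3]
R5 ← R5 − (4)·R1: [0, 1, -3]
R3 ← R3 − (1/3)·R2: [0, 0, 0]
R4 ← R4 − (1/3)·R2: [0, 0, 0]
R5 ← R5 + (1/3)·R2: [0, 0, 0]
2 nonzero rows, so rank(A) = 2.
A has 3 columns; by rank–nullity, nullity = 3 − 2 = 1.

1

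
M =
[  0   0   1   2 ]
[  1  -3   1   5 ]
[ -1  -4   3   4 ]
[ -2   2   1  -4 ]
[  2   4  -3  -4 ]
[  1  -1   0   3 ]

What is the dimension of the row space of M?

4

Row reduce to echelon form.
Swap R1 ↔ R2
R3 ← R3 + R1: [0, -7, 4, 9]
R4 ← R4 + (2)·R1: [0, -4, 3, 6]
R5 ← R5 − (2)·R1: [0, 10, -5, -14]
R6 ← R6 − R1: [0, 2, -1, -2]
Swap R2 ↔ R3
R4 ← R4 − (4/7)·R2: [0, 0, 5/7, 6/7]
R5 ← R5 + (10/7)·R2: [0, 0, 5/7, -8/7]
R6 ← R6 + (2/7)·R2: [0, 0, 1/7, 4/7]
R4 ← R4 − (5/7)·R3: [0, 0, 0, -4/7]
R5 ← R5 − (5/7)·R3: [0, 0, 0, -18/7]
R6 ← R6 − (1/7)·R3: [0, 0, 0, 2/7]
R5 ← R5 − (9/2)·R4: [0, 0, 0, 0]
R6 ← R6 + (1/2)·R4: [0, 0, 0, 0]
Echelon form has 4 nonzero rows, so rank(M) = 4.
The row space has dimension equal to the rank: 4.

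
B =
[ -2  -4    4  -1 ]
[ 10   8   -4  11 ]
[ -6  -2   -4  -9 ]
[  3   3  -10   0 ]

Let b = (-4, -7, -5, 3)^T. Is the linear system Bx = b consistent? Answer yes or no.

no

Row reduce the augmented matrix [B | b].
R2 ← R2 + (5)·R1: [0, -12, 16, 6, -27]
R3 ← R3 − (3)·R1: [0, 10, -16, -6, 7]
R4 ← R4 + (3/2)·R1: [0, -3, -4, -3/2, -3]
R3 ← R3 + (5/6)·R2: [0, 0, -8/3, -1, -31/2]
R4 ← R4 − (1/4)·R2: [0, 0, -8, -3, 15/4]
R4 ← R4 − (3)·R3: [0, 0, 0, 0, 201/4]
The echelon form has 4 nonzero rows; the last pivot sits in the augmented column, so rank(B) = 3 but rank([B|b]) = 4.
Since the ranks differ, the system is inconsistent.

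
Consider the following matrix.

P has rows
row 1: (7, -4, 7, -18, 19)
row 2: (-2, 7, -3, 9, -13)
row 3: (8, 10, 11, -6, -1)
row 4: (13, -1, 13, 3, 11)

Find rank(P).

4

Row reduce to echelon form.
R2 ← R2 + (2/7)·R1: [0, 41/7, -1, 27/7, -53/7]
R3 ← R3 − (8/7)·R1: [0, 102/7, 3, 102/7, -159/7]
R4 ← R4 − (13/7)·R1: [0, 45/7, 0, 255/7, -170/7]
R3 ← R3 − (102/41)·R2: [0, 0, 225/41, 204/41, -159/41]
R4 ← R4 − (45/41)·R2: [0, 0, 45/41, 1320/41, -655/41]
R4 ← R4 − (1/5)·R3: [0, 0, 0, 156/5, -76/5]
Echelon form has 4 nonzero rows, so rank(P) = 4.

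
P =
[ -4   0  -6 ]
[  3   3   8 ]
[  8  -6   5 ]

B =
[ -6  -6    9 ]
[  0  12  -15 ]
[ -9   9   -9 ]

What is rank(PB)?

2

First compute PB:
[[ 78, -30,  18],
 [-90,  90, -90],
 [-93, -75, 117]]
Now row reduce the product.
R2 ← R2 + (15/13)·R1: [0, 720/13, -900/13]
R3 ← R3 + (31/26)·R1: [0, -1440/13, 1800/13]
R3 ← R3 + (2)·R2: [0, 0, 0]
2 nonzero rows, so rank(PB) = 2.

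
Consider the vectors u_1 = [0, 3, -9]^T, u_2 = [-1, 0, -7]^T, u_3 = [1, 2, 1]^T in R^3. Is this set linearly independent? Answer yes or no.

no

Form the matrix with these vectors as rows and row reduce.
Swap R1 ↔ R2
R3 ← R3 + R1: [0, 2, -6]
R3 ← R3 − (2/3)·R2: [0, 0, 0]
2 nonzero rows, so the 3 vectors span a space of dimension 2.
Since 2 < 3, the vectors are linearly dependent.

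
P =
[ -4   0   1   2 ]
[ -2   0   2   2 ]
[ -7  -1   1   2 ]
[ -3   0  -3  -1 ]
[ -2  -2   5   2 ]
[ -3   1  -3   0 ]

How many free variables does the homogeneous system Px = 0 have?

1

Row reduce to echelon form.
R2 ← R2 − (1/2)·R1: [0, 0, 3/2, 1]
R3 ← R3 − (7/4)·R1: [0, -1, -3/4, -3/2]
R4 ← R4 − (3/4)·R1: [0, 0, -15/4, -5/2]
R5 ← R5 − (1/2)·R1: [0, -2, 9/2, 1]
R6 ← R6 − (3/4)·R1: [0, 1, -15/4, -3/2]
Swap R2 ↔ R3
R5 ← R5 − (2)·R2: [0, 0, 6, 4]
R6 ← R6 + R2: [0, 0, -9/2, -3]
R4 ← R4 + (5/2)·R3: [0, 0, 0, 0]
R5 ← R5 − (4)·R3: [0, 0, 0, 0]
R6 ← R6 + (3)·R3: [0, 0, 0, 0]
3 nonzero rows, so rank(P) = 3.
P has 4 columns; by rank–nullity, nullity = 4 − 3 = 1.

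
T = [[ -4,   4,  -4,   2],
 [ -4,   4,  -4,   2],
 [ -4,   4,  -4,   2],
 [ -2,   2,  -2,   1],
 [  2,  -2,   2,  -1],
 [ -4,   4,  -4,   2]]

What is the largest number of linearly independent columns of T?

Row reduce to echelon form.
R2 ← R2 − R1: [0, 0, 0, 0]
R3 ← R3 − R1: [0, 0, 0, 0]
R4 ← R4 − (1/2)·R1: [0, 0, 0, 0]
R5 ← R5 + (1/2)·R1: [0, 0, 0, 0]
R6 ← R6 − R1: [0, 0, 0, 0]
Echelon form has 1 nonzero row, so rank(T) = 1.
The rank gives the maximum number of linearly independent columns: 1.

1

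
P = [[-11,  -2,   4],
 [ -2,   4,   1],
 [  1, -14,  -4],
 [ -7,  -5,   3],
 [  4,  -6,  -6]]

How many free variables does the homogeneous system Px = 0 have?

Row reduce to echelon form.
R2 ← R2 − (2/11)·R1: [0, 48/11, 3/11]
R3 ← R3 + (1/11)·R1: [0, -156/11, -40/11]
R4 ← R4 − (7/11)·R1: [0, -41/11, 5/11]
R5 ← R5 + (4/11)·R1: [0, -74/11, -50/11]
R3 ← R3 + (13/4)·R2: [0, 0, -11/4]
R4 ← R4 + (41/48)·R2: [0, 0, 11/16]
R5 ← R5 + (37/24)·R2: [0, 0, -33/8]
R4 ← R4 + (1/4)·R3: [0, 0, 0]
R5 ← R5 − (3/2)·R3: [0, 0, 0]
3 nonzero rows, so rank(P) = 3.
P has 3 columns; by rank–nullity, nullity = 3 − 3 = 0.

0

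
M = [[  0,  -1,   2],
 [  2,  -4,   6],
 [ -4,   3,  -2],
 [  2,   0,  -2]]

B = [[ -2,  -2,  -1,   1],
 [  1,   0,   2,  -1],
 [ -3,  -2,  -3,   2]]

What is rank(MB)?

2

First compute MB:
[[ -7,  -4,  -8,   5],
 [-26, -16, -28,  18],
 [ 17,  12,  16, -11],
 [  2,   0,   4,  -2]]
Now row reduce the product.
R2 ← R2 − (26/7)·R1: [0, -8/7, 12/7, -4/7]
R3 ← R3 + (17/7)·R1: [0, 16/7, -24/7, 8/7]
R4 ← R4 + (2/7)·R1: [0, -8/7, 12/7, -4/7]
R3 ← R3 + (2)·R2: [0, 0, 0, 0]
R4 ← R4 − R2: [0, 0, 0, 0]
2 nonzero rows, so rank(MB) = 2.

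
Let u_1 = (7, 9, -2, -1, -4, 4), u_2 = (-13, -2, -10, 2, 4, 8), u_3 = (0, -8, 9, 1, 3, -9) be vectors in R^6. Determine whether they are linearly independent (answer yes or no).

yes

Form the matrix with these vectors as rows and row reduce.
R2 ← R2 + (13/7)·R1: [0, 103/7, -96/7, 1/7, -24/7, 108/7]
R3 ← R3 + (56/103)·R2: [0, 0, 159/103, 111/103, 117/103, -63/103]
3 nonzero rows, so the 3 vectors span a space of dimension 3.
Since 3 = 3, the vectors are linearly independent.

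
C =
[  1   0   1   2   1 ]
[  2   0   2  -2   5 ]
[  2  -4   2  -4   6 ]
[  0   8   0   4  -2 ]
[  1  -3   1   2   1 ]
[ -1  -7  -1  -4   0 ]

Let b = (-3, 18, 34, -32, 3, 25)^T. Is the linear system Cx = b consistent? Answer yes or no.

Row reduce the augmented matrix [C | b].
R2 ← R2 − (2)·R1: [0, 0, 0, -6, 3, 24]
R3 ← R3 − (2)·R1: [0, -4, 0, -8, 4, 40]
R5 ← R5 − R1: [0, -3, 0, 0, 0, 6]
R6 ← R6 + R1: [0, -7, 0, -2, 1, 22]
Swap R2 ↔ R3
R4 ← R4 + (2)·R2: [0, 0, 0, -12, 6, 48]
R5 ← R5 − (3/4)·R2: [0, 0, 0, 6, -3, -24]
R6 ← R6 − (7/4)·R2: [0, 0, 0, 12, -6, -48]
R4 ← R4 − (2)·R3: [0, 0, 0, 0, 0, 0]
R5 ← R5 + R3: [0, 0, 0, 0, 0, 0]
R6 ← R6 + (2)·R3: [0, 0, 0, 0, 0, 0]
The echelon form has 3 nonzero rows, and every pivot lies in the first 5 columns, so rank(C) = rank([C|b]) = 3.
The system is consistent.

yes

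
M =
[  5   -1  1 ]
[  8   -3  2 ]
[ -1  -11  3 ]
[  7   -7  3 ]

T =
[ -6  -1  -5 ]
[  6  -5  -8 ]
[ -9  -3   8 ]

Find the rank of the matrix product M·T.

First compute MT:
[[-45,  -3,  -9],
 [-84,   1,   0],
 [-87,  47, 117],
 [-111,  19,  45]]
Now row reduce the product.
R2 ← R2 − (28/15)·R1: [0, 33/5, 84/5]
R3 ← R3 − (29/15)·R1: [0, 264/5, 672/5]
R4 ← R4 − (37/15)·R1: [0, 132/5, 336/5]
R3 ← R3 − (8)·R2: [0, 0, 0]
R4 ← R4 − (4)·R2: [0, 0, 0]
2 nonzero rows, so rank(MT) = 2.

2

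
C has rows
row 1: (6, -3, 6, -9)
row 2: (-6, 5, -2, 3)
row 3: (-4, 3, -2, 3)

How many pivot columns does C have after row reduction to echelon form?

Row reduce to echelon form.
R2 ← R2 + R1: [0, 2, 4, -6]
R3 ← R3 + (2/3)·R1: [0, 1, 2, -3]
R3 ← R3 − (1/2)·R2: [0, 0, 0, 0]
Echelon form has 2 nonzero rows, so rank(C) = 2.
Each nonzero row contributes one pivot column: 2 pivot columns.

2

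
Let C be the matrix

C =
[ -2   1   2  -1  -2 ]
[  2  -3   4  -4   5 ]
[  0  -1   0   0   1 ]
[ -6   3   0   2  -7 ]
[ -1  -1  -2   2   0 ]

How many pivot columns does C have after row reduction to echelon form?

Row reduce to echelon form.
R2 ← R2 + R1: [0, -2, 6, -5, 3]
R4 ← R4 − (3)·R1: [0, 0, -6, 5, -1]
R5 ← R5 − (1/2)·R1: [0, -3/2, -3, 5/2, 1]
R3 ← R3 − (1/2)·R2: [0, 0, -3, 5/2, -1/2]
R5 ← R5 − (3/4)·R2: [0, 0, -15/2, 25/4, -5/4]
R4 ← R4 − (2)·R3: [0, 0, 0, 0, 0]
R5 ← R5 − (5/2)·R3: [0, 0, 0, 0, 0]
Echelon form has 3 nonzero rows, so rank(C) = 3.
Each nonzero row contributes one pivot column: 3 pivot columns.

3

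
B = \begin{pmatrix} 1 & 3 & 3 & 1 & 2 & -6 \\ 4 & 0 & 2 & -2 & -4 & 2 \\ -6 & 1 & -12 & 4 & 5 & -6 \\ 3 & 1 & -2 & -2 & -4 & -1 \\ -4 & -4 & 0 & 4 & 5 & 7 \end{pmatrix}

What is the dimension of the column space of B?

Row reduce to echelon form.
R2 ← R2 − (4)·R1: [0, -12, -10, -6, -12, 26]
R3 ← R3 + (6)·R1: [0, 19, 6, 10, 17, -42]
R4 ← R4 − (3)·R1: [0, -8, -11, -5, -10, 17]
R5 ← R5 + (4)·R1: [0, 8, 12, 8, 13, -17]
R3 ← R3 + (19/12)·R2: [0, 0, -59/6, 1/2, -2, -5/6]
R4 ← R4 − (2/3)·R2: [0, 0, -13/3, -1, -2, -1/3]
R5 ← R5 + (2/3)·R2: [0, 0, 16/3, 4, 5, 1/3]
R4 ← R4 − (26/59)·R3: [0, 0, 0, -72/59, -66/59, 2/59]
R5 ← R5 + (32/59)·R3: [0, 0, 0, 252/59, 231/59, -7/59]
R5 ← R5 + (7/2)·R4: [0, 0, 0, 0, 0, 0]
Echelon form has 4 nonzero rows, so rank(B) = 4.
The column space has dimension equal to the rank: 4.

4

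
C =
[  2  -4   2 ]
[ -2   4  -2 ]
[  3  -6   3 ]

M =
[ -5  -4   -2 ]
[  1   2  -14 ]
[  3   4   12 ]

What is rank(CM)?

First compute CM:
[[ -8,  -8,  76],
 [  8,   8, -76],
 [-12, -12, 114]]
Now row reduce the product.
R2 ← R2 + R1: [0, 0, 0]
R3 ← R3 − (3/2)·R1: [0, 0, 0]
1 nonzero row, so rank(CM) = 1.

1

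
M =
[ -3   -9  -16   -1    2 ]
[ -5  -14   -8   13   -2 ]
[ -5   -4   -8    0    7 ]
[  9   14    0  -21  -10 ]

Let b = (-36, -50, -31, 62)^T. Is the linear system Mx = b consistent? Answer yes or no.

yes

Row reduce the augmented matrix [M | b].
R2 ← R2 − (5/3)·R1: [0, 1, 56/3, 44/3, -16/3, 10]
R3 ← R3 − (5/3)·R1: [0, 11, 56/3, 5/3, 11/3, 29]
R4 ← R4 + (3)·R1: [0, -13, -48, -24, -4, -46]
R3 ← R3 − (11)·R2: [0, 0, -560/3, -479/3, 187/3, -81]
R4 ← R4 + (13)·R2: [0, 0, 584/3, 500/3, -220/3, 84]
R4 ← R4 + (73/70)·R3: [0, 0, 0, 11/70, -583/70, -33/70]
The echelon form has 4 nonzero rows, and every pivot lies in the first 5 columns, so rank(M) = rank([M|b]) = 4.
The system is consistent.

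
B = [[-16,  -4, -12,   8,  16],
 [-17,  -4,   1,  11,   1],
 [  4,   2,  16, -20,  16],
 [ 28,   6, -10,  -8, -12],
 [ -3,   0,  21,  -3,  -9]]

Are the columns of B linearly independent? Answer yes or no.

no

Row reduce B to echelon form.
R2 ← R2 − (17/16)·R1: [0, 1/4, 55/4, 5/2, -16]
R3 ← R3 + (1/4)·R1: [0, 1, 13, -18, 20]
R4 ← R4 + (7/4)·R1: [0, -1, -31, 6, 16]
R5 ← R5 − (3/16)·R1: [0, 3/4, 93/4, -9/2, -12]
R3 ← R3 − (4)·R2: [0, 0, -42, -28, 84]
R4 ← R4 + (4)·R2: [0, 0, 24, 16, -48]
R5 ← R5 − (3)·R2: [0, 0, -18, -12, 36]
R4 ← R4 + (4/7)·R3: [0, 0, 0, 0, 0]
R5 ← R5 − (3/7)·R3: [0, 0, 0, 0, 0]
3 pivots among 5 columns.
Only 3 < 5 pivot columns, so the columns are linearly dependent.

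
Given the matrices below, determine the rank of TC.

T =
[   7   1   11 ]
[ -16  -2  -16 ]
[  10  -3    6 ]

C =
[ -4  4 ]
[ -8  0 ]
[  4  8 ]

First compute TC:
[[  8, 116],
 [ 16, -192],
 [  8,  88]]
Now row reduce the product.
R2 ← R2 − (2)·R1: [0, -424]
R3 ← R3 − R1: [0, -28]
R3 ← R3 − (7/106)·R2: [0, 0]
2 nonzero rows, so rank(TC) = 2.

2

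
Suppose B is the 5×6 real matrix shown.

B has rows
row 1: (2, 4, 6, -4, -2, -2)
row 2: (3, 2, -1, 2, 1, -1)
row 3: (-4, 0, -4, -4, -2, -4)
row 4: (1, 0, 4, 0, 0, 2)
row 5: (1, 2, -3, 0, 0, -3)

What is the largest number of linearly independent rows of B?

3

Row reduce to echelon form.
R2 ← R2 − (3/2)·R1: [0, -4, -10, 8, 4, 2]
R3 ← R3 + (2)·R1: [0, 8, 8, -12, -6, -8]
R4 ← R4 − (1/2)·R1: [0, -2, 1, 2, 1, 3]
R5 ← R5 − (1/2)·R1: [0, 0, -6, 2, 1, -2]
R3 ← R3 + (2)·R2: [0, 0, -12, 4, 2, -4]
R4 ← R4 − (1/2)·R2: [0, 0, 6, -2, -1, 2]
R4 ← R4 + (1/2)·R3: [0, 0, 0, 0, 0, 0]
R5 ← R5 − (1/2)·R3: [0, 0, 0, 0, 0, 0]
Echelon form has 3 nonzero rows, so rank(B) = 3.
The rank gives the maximum number of linearly independent rows: 3.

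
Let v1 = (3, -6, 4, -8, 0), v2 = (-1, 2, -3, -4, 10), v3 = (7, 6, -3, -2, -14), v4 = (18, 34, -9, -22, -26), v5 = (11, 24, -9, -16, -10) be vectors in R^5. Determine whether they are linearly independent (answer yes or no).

Form the matrix with these vectors as rows and row reduce.
R2 ← R2 + (1/3)·R1: [0, 0, -5/3, -20/3, 10]
R3 ← R3 − (7/3)·R1: [0, 20, -37/3, 50/3, -14]
R4 ← R4 − (6)·R1: [0, 70, -33, 26, -26]
R5 ← R5 − (11/3)·R1: [0, 46, -71/3, 40/3, -10]
Swap R2 ↔ R3
R4 ← R4 − (7/2)·R2: [0, 0, 61/6, -97/3, 23]
R5 ← R5 − (23/10)·R2: [0, 0, 47/10, -25, 111/5]
R4 ← R4 + (61/10)·R3: [0, 0, 0, -73, 84]
R5 ← R5 + (141/50)·R3: [0, 0, 0, -219/5, 252/5]
R5 ← R5 − (3/5)·R4: [0, 0, 0, 0, 0]
4 nonzero rows, so the 5 vectors span a space of dimension 4.
Since 4 < 5, the vectors are linearly dependent.

no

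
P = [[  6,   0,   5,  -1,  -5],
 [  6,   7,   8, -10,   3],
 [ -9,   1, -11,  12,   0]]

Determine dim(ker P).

2

Row reduce to echelon form.
R2 ← R2 − R1: [0, 7, 3, -9, 8]
R3 ← R3 + (3/2)·R1: [0, 1, -7/2, 21/2, -15/2]
R3 ← R3 − (1/7)·R2: [0, 0, -55/14, 165/14, -121/14]
3 nonzero rows, so rank(P) = 3.
P has 5 columns; by rank–nullity, nullity = 5 − 3 = 2.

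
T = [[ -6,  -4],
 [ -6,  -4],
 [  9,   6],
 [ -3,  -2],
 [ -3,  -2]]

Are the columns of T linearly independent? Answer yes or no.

Row reduce T to echelon form.
R2 ← R2 − R1: [0, 0]
R3 ← R3 + (3/2)·R1: [0, 0]
R4 ← R4 − (1/2)·R1: [0, 0]
R5 ← R5 − (1/2)·R1: [0, 0]
1 pivot among 2 columns.
Only 1 < 2 pivot columns, so the columns are linearly dependent.

no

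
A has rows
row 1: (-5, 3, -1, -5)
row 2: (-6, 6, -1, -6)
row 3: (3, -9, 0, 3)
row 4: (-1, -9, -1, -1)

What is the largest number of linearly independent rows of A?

2

Row reduce to echelon form.
R2 ← R2 − (6/5)·R1: [0, 12/5, 1/5, 0]
R3 ← R3 + (3/5)·R1: [0, -36/5, -3/5, 0]
R4 ← R4 − (1/5)·R1: [0, -48/5, -4/5, 0]
R3 ← R3 + (3)·R2: [0, 0, 0, 0]
R4 ← R4 + (4)·R2: [0, 0, 0, 0]
Echelon form has 2 nonzero rows, so rank(A) = 2.
The rank gives the maximum number of linearly independent rows: 2.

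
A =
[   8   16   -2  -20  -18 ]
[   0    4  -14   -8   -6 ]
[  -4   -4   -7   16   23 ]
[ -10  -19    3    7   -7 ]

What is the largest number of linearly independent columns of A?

4

Row reduce to echelon form.
R3 ← R3 + (1/2)·R1: [0, 4, -8, 6, 14]
R4 ← R4 + (5/4)·R1: [0, 1, 1/2, -18, -59/2]
R3 ← R3 − R2: [0, 0, 6, 14, 20]
R4 ← R4 − (1/4)·R2: [0, 0, 4, -16, -28]
R4 ← R4 − (2/3)·R3: [0, 0, 0, -76/3, -124/3]
Echelon form has 4 nonzero rows, so rank(A) = 4.
The rank gives the maximum number of linearly independent columns: 4.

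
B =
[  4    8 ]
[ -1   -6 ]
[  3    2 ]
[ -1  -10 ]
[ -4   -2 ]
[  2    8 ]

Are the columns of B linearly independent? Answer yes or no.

yes

Row reduce B to echelon form.
R2 ← R2 + (1/4)·R1: [0, -4]
R3 ← R3 − (3/4)·R1: [0, -4]
R4 ← R4 + (1/4)·R1: [0, -8]
R5 ← R5 + R1: [0, 6]
R6 ← R6 − (1/2)·R1: [0, 4]
R3 ← R3 − R2: [0, 0]
R4 ← R4 − (2)·R2: [0, 0]
R5 ← R5 + (3/2)·R2: [0, 0]
R6 ← R6 + R2: [0, 0]
2 pivots among 2 columns.
Every column is a pivot column, so the columns are linearly independent.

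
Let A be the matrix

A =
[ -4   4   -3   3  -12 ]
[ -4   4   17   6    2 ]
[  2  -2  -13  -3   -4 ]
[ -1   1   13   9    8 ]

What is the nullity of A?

2

Row reduce to echelon form.
R2 ← R2 − R1: [0, 0, 20, 3, 14]
R3 ← R3 + (1/2)·R1: [0, 0, -29/2, -3/2, -10]
R4 ← R4 − (1/4)·R1: [0, 0, 55/4, 33/4, 11]
R3 ← R3 + (29/40)·R2: [0, 0, 0, 27/40, 3/20]
R4 ← R4 − (11/16)·R2: [0, 0, 0, 99/16, 11/8]
R4 ← R4 − (55/6)·R3: [0, 0, 0, 0, 0]
3 nonzero rows, so rank(A) = 3.
A has 5 columns; by rank–nullity, nullity = 5 − 3 = 2.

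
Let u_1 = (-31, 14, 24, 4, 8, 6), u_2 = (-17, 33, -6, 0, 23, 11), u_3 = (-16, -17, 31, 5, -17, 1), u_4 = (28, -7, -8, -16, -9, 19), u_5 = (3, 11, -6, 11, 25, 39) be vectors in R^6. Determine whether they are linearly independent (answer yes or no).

yes

Form the matrix with these vectors as rows and row reduce.
R2 ← R2 − (17/31)·R1: [0, 785/31, -594/31, -68/31, 577/31, 239/31]
R3 ← R3 − (16/31)·R1: [0, -751/31, 577/31, 91/31, -655/31, -65/31]
R4 ← R4 + (28/31)·R1: [0, 175/31, 424/31, -384/31, -55/31, 757/31]
R5 ← R5 + (3/31)·R1: [0, 383/31, -114/31, 353/31, 799/31, 1227/31]
R3 ← R3 + (751/785)·R2: [0, 0, 221/785, 657/785, -2608/785, 4144/785]
R4 ← R4 − (35/157)·R2: [0, 0, 2818/157, -1868/157, -930/157, 3564/157]
R5 ← R5 − (383/785)·R2: [0, 0, 4452/785, 9779/785, 13104/785, 28118/785]
R4 ← R4 − (14090/221)·R3: [0, 0, 0, -14422/221, 45502/221, -69364/221]
R5 ← R5 − (4452/221)·R3: [0, 0, 0, -973/221, 18480/221, -15586/221]
R5 ← R5 − (973/14422)·R4: [0, 0, 0, 0, 502817/7211, -355860/7211]
5 nonzero rows, so the 5 vectors span a space of dimension 5.
Since 5 = 5, the vectors are linearly independent.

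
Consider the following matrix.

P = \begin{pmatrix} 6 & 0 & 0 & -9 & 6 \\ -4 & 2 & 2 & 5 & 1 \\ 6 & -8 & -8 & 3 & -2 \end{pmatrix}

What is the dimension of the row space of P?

Row reduce to echelon form.
R2 ← R2 + (2/3)·R1: [0, 2, 2, -1, 5]
R3 ← R3 − R1: [0, -8, -8, 12, -8]
R3 ← R3 + (4)·R2: [0, 0, 0, 8, 12]
Echelon form has 3 nonzero rows, so rank(P) = 3.
The row space has dimension equal to the rank: 3.

3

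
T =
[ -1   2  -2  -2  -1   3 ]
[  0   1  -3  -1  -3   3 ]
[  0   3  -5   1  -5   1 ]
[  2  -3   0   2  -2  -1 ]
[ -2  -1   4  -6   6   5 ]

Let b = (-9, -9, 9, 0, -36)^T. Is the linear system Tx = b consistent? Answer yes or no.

yes

Row reduce the augmented matrix [T | b].
R4 ← R4 + (2)·R1: [0, 1, -4, -2, -4, 5, -18]
R5 ← R5 − (2)·R1: [0, -5, 8, -2, 8, -1, -18]
R3 ← R3 − (3)·R2: [0, 0, 4, 4, 4, -8, 36]
R4 ← R4 − R2: [0, 0, -1, -1, -1, 2, -9]
R5 ← R5 + (5)·R2: [0, 0, -7, -7, -7, 14, -63]
R4 ← R4 + (1/4)·R3: [0, 0, 0, 0, 0, 0, 0]
R5 ← R5 + (7/4)·R3: [0, 0, 0, 0, 0, 0, 0]
The echelon form has 3 nonzero rows, and every pivot lies in the first 6 columns, so rank(T) = rank([T|b]) = 3.
The system is consistent.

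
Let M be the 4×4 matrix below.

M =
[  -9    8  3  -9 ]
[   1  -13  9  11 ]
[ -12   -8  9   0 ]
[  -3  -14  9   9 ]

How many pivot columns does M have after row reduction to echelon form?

Row reduce to echelon form.
R2 ← R2 + (1/9)·R1: [0, -109/9, 28/3, 10]
R3 ← R3 − (4/3)·R1: [0, -56/3, 5, 12]
R4 ← R4 − (1/3)·R1: [0, -50/3, 8, 12]
R3 ← R3 − (168/109)·R2: [0, 0, -1023/109, -372/109]
R4 ← R4 − (150/109)·R2: [0, 0, -528/109, -192/109]
R4 ← R4 − (16/31)·R3: [0, 0, 0, 0]
Echelon form has 3 nonzero rows, so rank(M) = 3.
Each nonzero row contributes one pivot column: 3 pivot columns.

3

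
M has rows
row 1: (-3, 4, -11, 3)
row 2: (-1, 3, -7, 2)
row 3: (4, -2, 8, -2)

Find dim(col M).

Row reduce to echelon form.
R2 ← R2 − (1/3)·R1: [0, 5/3, -10/3, 1]
R3 ← R3 + (4/3)·R1: [0, 10/3, -20/3, 2]
R3 ← R3 − (2)·R2: [0, 0, 0, 0]
Echelon form has 2 nonzero rows, so rank(M) = 2.
The column space has dimension equal to the rank: 2.

2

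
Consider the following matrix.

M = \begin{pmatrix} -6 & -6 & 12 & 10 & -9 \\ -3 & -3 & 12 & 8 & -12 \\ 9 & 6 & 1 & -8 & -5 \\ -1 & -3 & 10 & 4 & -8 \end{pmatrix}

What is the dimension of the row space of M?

3

Row reduce to echelon form.
R2 ← R2 − (1/2)·R1: [0, 0, 6, 3, -15/2]
R3 ← R3 + (3/2)·R1: [0, -3, 19, 7, -37/2]
R4 ← R4 − (1/6)·R1: [0, -2, 8, 7/3, -13/2]
Swap R2 ↔ R3
R4 ← R4 − (2/3)·R2: [0, 0, -14/3, -7/3, 35/6]
R4 ← R4 + (7/9)·R3: [0, 0, 0, 0, 0]
Echelon form has 3 nonzero rows, so rank(M) = 3.
The row space has dimension equal to the rank: 3.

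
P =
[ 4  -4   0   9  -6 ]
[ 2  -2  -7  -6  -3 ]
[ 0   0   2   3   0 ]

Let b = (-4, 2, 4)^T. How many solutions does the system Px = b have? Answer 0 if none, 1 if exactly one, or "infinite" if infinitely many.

0

Row reduce the augmented matrix [P | b].
R2 ← R2 − (1/2)·R1: [0, 0, -7, -21/2, 0, 4]
R3 ← R3 + (2/7)·R2: [0, 0, 0, 0, 0, 36/7]
The echelon form has 3 nonzero rows; the last pivot sits in the augmented column, so rank(P) = 2 but rank([P|b]) = 3.
Since the ranks differ, the system is inconsistent.
It has no solutions.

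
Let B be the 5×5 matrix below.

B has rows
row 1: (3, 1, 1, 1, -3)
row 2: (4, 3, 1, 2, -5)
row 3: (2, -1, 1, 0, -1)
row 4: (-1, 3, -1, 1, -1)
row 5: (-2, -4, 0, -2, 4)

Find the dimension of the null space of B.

Row reduce to echelon form.
R2 ← R2 − (4/3)·R1: [0, 5/3, -1/3, 2/3, -1]
R3 ← R3 − (2/3)·R1: [0, -5/3, 1/3, -2/3, 1]
R4 ← R4 + (1/3)·R1: [0, 10/3, -2/3, 4/3, -2]
R5 ← R5 + (2/3)·R1: [0, -10/3, 2/3, -4/3, 2]
R3 ← R3 + R2: [0, 0, 0, 0, 0]
R4 ← R4 − (2)·R2: [0, 0, 0, 0, 0]
R5 ← R5 + (2)·R2: [0, 0, 0, 0, 0]
2 nonzero rows, so rank(B) = 2.
B has 5 columns; by rank–nullity, nullity = 5 − 2 = 3.

3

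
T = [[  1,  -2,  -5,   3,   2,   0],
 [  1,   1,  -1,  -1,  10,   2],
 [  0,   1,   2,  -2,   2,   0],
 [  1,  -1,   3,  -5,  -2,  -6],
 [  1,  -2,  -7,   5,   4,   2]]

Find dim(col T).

Row reduce to echelon form.
R2 ← R2 − R1: [0, 3, 4, -4, 8, 2]
R4 ← R4 − R1: [0, 1, 8, -8, -4, -6]
R5 ← R5 − R1: [0, 0, -2, 2, 2, 2]
R3 ← R3 − (1/3)·R2: [0, 0, 2/3, -2/3, -2/3, -2/3]
R4 ← R4 − (1/3)·R2: [0, 0, 20/3, -20/3, -20/3, -20/3]
R4 ← R4 − (10)·R3: [0, 0, 0, 0, 0, 0]
R5 ← R5 + (3)·R3: [0, 0, 0, 0, 0, 0]
Echelon form has 3 nonzero rows, so rank(T) = 3.
The column space has dimension equal to the rank: 3.

3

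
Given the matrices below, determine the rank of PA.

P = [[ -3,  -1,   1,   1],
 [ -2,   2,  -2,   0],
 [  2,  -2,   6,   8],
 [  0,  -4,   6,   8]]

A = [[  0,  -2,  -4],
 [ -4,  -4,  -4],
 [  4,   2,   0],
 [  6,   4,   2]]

2

First compute PA:
[[ 14,  16,  18],
 [-16,  -8,   0],
 [ 80,  48,  16],
 [ 88,  60,  32]]
Now row reduce the product.
R2 ← R2 + (8/7)·R1: [0, 72/7, 144/7]
R3 ← R3 − (40/7)·R1: [0, -304/7, -608/7]
R4 ← R4 − (44/7)·R1: [0, -284/7, -568/7]
R3 ← R3 + (38/9)·R2: [0, 0, 0]
R4 ← R4 + (71/18)·R2: [0, 0, 0]
2 nonzero rows, so rank(PA) = 2.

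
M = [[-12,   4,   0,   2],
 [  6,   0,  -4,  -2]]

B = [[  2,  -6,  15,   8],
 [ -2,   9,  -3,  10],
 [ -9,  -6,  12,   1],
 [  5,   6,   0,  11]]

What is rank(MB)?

First compute MB:
[[-22, 120, -192, -34],
 [ 38, -24,  42,  22]]
Now row reduce the product.
R2 ← R2 + (19/11)·R1: [0, 2016/11, -3186/11, -404/11]
2 nonzero rows, so rank(MB) = 2.

2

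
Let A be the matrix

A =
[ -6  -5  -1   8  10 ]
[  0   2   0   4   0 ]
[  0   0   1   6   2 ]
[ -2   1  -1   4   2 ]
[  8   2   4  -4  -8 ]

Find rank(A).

Row reduce to echelon form.
R4 ← R4 − (1/3)·R1: [0, 8/3, -2/3, 4/3, -4/3]
R5 ← R5 + (4/3)·R1: [0, -14/3, 8/3, 20/3, 16/3]
R4 ← R4 − (4/3)·R2: [0, 0, -2/3, -4, -4/3]
R5 ← R5 + (7/3)·R2: [0, 0, 8/3, 16, 16/3]
R4 ← R4 + (2/3)·R3: [0, 0, 0, 0, 0]
R5 ← R5 − (8/3)·R3: [0, 0, 0, 0, 0]
Echelon form has 3 nonzero rows, so rank(A) = 3.

3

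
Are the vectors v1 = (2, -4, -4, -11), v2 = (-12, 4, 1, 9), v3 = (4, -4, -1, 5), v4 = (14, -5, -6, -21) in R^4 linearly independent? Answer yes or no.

yes

Form the matrix with these vectors as rows and row reduce.
R2 ← R2 + (6)·R1: [0, -20, -23, -57]
R3 ← R3 − (2)·R1: [0, 4, 7, 27]
R4 ← R4 − (7)·R1: [0, 23, 22, 56]
R3 ← R3 + (1/5)·R2: [0, 0, 12/5, 78/5]
R4 ← R4 + (23/20)·R2: [0, 0, -89/20, -191/20]
R4 ← R4 + (89/48)·R3: [0, 0, 0, 155/8]
4 nonzero rows, so the 4 vectors span a space of dimension 4.
Since 4 = 4, the vectors are linearly independent.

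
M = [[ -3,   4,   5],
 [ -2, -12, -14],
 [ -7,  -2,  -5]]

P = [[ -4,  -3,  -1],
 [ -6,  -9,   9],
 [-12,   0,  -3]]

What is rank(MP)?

First compute MP:
[[-72, -27,  24],
 [248, 114, -64],
 [100,  39,   4]]
Now row reduce the product.
R2 ← R2 + (31/9)·R1: [0, 21, 56/3]
R3 ← R3 + (25/18)·R1: [0, 3/2, 112/3]
R3 ← R3 − (1/14)·R2: [0, 0, 36]
3 nonzero rows, so rank(MP) = 3.

3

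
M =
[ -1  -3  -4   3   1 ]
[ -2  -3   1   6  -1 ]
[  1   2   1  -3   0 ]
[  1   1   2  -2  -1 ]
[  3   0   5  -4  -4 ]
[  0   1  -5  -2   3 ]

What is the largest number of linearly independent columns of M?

3

Row reduce to echelon form.
R2 ← R2 − (2)·R1: [0, 3, 9, 0, -3]
R3 ← R3 + R1: [0, -1, -3, 0, 1]
R4 ← R4 + R1: [0, -2, -2, 1, 0]
R5 ← R5 + (3)·R1: [0, -9, -7, 5, -1]
R3 ← R3 + (1/3)·R2: [0, 0, 0, 0, 0]
R4 ← R4 + (2/3)·R2: [0, 0, 4, 1, -2]
R5 ← R5 + (3)·R2: [0, 0, 20, 5, -10]
R6 ← R6 − (1/3)·R2: [0, 0, -8, -2, 4]
Swap R3 ↔ R4
R5 ← R5 − (5)·R3: [0, 0, 0, 0, 0]
R6 ← R6 + (2)·R3: [0, 0, 0, 0, 0]
Echelon form has 3 nonzero rows, so rank(M) = 3.
The rank gives the maximum number of linearly independent columns: 3.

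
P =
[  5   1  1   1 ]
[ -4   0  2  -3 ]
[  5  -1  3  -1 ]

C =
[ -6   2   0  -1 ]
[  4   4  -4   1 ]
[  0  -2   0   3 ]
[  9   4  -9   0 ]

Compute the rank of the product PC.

First compute PC:
[[-17,  16, -13,  -1],
 [ -3, -24,  27,  10],
 [-43,  -4,  13,   3]]
Now row reduce the product.
R2 ← R2 − (3/17)·R1: [0, -456/17, 498/17, 173/17]
R3 ← R3 − (43/17)·R1: [0, -756/17, 780/17, 94/17]
R3 ← R3 − (63/38)·R2: [0, 0, -51/19, -431/38]
3 nonzero rows, so rank(PC) = 3.

3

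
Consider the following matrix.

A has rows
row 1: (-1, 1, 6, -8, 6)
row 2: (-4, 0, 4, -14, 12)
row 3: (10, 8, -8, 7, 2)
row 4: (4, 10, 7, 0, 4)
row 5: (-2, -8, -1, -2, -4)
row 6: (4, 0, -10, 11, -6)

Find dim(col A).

5

Row reduce to echelon form.
R2 ← R2 − (4)·R1: [0, -4, -20, 18, -12]
R3 ← R3 + (10)·R1: [0, 18, 52, -73, 62]
R4 ← R4 + (4)·R1: [0, 14, 31, -32, 28]
R5 ← R5 − (2)·R1: [0, -10, -13, 14, -16]
R6 ← R6 + (4)·R1: [0, 4, 14, -21, 18]
R3 ← R3 + (9/2)·R2: [0, 0, -38, 8, 8]
R4 ← R4 + (7/2)·R2: [0, 0, -39, 31, -14]
R5 ← R5 − (5/2)·R2: [0, 0, 37, -31, 14]
R6 ← R6 + R2: [0, 0, -6, -3, 6]
R4 ← R4 − (39/38)·R3: [0, 0, 0, 433/19, -422/19]
R5 ← R5 + (37/38)·R3: [0, 0, 0, -441/19, 414/19]
R6 ← R6 − (3/19)·R3: [0, 0, 0, -81/19, 90/19]
R5 ← R5 + (441/433)·R4: [0, 0, 0, 0, -360/433]
R6 ← R6 + (81/433)·R4: [0, 0, 0, 0, 252/433]
R6 ← R6 + (7/10)·R5: [0, 0, 0, 0, 0]
Echelon form has 5 nonzero rows, so rank(A) = 5.
The column space has dimension equal to the rank: 5.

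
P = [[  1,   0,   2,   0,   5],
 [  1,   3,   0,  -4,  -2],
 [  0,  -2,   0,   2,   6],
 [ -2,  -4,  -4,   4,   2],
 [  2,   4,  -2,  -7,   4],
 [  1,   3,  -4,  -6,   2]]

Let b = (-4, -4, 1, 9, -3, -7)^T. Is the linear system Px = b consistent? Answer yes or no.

Row reduce the augmented matrix [P | b].
R2 ← R2 − R1: [0, 3, -2, -4, -7, 0]
R4 ← R4 + (2)·R1: [0, -4, 0, 4, 12, 1]
R5 ← R5 − (2)·R1: [0, 4, -6, -7, -6, 5]
R6 ← R6 − R1: [0, 3, -6, -6, -3, -3]
R3 ← R3 + (2/3)·R2: [0, 0, -4/3, -2/3, 4/3, 1]
R4 ← R4 + (4/3)·R2: [0, 0, -8/3, -4/3, 8/3, 1]
R5 ← R5 − (4/3)·R2: [0, 0, -10/3, -5/3, 10/3, 5]
R6 ← R6 − R2: [0, 0, -4, -2, 4, -3]
R4 ← R4 − (2)·R3: [0, 0, 0, 0, 0, -1]
R5 ← R5 − (5/2)·R3: [0, 0, 0, 0, 0, 5/2]
R6 ← R6 − (3)·R3: [0, 0, 0, 0, 0, -6]
R5 ← R5 + (5/2)·R4: [0, 0, 0, 0, 0, 0]
R6 ← R6 − (6)·R4: [0, 0, 0, 0, 0, 0]
The echelon form has 4 nonzero rows; the last pivot sits in the augmented column, so rank(P) = 3 but rank([P|b]) = 4.
Since the ranks differ, the system is inconsistent.

no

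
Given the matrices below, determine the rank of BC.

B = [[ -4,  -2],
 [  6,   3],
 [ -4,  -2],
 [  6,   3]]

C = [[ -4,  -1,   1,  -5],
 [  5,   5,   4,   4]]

First compute BC:
[[  6,  -6, -12,  12],
 [ -9,   9,  18, -18],
 [  6,  -6, -12,  12],
 [ -9,   9,  18, -18]]
Now row reduce the product.
R2 ← R2 + (3/2)·R1: [0, 0, 0, 0]
R3 ← R3 − R1: [0, 0, 0, 0]
R4 ← R4 + (3/2)·R1: [0, 0, 0, 0]
1 nonzero row, so rank(BC) = 1.

1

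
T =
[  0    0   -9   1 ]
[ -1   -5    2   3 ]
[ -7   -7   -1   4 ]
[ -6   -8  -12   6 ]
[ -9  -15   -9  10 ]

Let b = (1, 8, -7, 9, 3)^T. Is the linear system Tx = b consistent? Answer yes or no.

Row reduce the augmented matrix [T | b].
Swap R1 ↔ R2
R3 ← R3 − (7)·R1: [0, 28, -15, -17, -63]
R4 ← R4 − (6)·R1: [0, 22, -24, -12, -39]
R5 ← R5 − (9)·R1: [0, 30, -27, -17, -69]
Swap R2 ↔ R3
R4 ← R4 − (11/14)·R2: [0, 0, -171/14, 19/14, 21/2]
R5 ← R5 − (15/14)·R2: [0, 0, -153/14, 17/14, -3/2]
R4 ← R4 − (19/14)·R3: [0, 0, 0, 0, 64/7]
R5 ← R5 − (17/14)·R3: [0, 0, 0, 0, -19/7]
R5 ← R5 + (19/64)·R4: [0, 0, 0, 0, 0]
The echelon form has 4 nonzero rows; the last pivot sits in the augmented column, so rank(T) = 3 but rank([T|b]) = 4.
Since the ranks differ, the system is inconsistent.

no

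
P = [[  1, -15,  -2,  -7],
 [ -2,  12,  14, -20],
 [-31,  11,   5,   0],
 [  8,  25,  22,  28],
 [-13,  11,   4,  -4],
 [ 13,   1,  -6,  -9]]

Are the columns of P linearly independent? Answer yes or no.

Row reduce P to echelon form.
R2 ← R2 + (2)·R1: [0, -18, 10, -34]
R3 ← R3 + (31)·R1: [0, -454, -57, -217]
R4 ← R4 − (8)·R1: [0, 145, 38, 84]
R5 ← R5 + (13)·R1: [0, -184, -22, -95]
R6 ← R6 − (13)·R1: [0, 196, 20, 82]
R3 ← R3 − (227/9)·R2: [0, 0, -2783/9, 5765/9]
R4 ← R4 + (145/18)·R2: [0, 0, 1067/9, -1709/9]
R5 ← R5 − (92/9)·R2: [0, 0, -1118/9, 2273/9]
R6 ← R6 + (98/9)·R2: [0, 0, 1160/9, -2594/9]
R4 ← R4 + (97/253)·R3: [0, 0, 0, 14092/253]
R5 ← R5 − (1118/2783)·R3: [0, 0, 0, -13279/2783]
R6 ← R6 + (1160/2783)·R3: [0, 0, 0, -59078/2783]
R5 ← R5 + (49/572)·R4: [0, 0, 0, 0]
R6 ← R6 + (109/286)·R4: [0, 0, 0, 0]
4 pivots among 4 columns.
Every column is a pivot column, so the columns are linearly independent.

yes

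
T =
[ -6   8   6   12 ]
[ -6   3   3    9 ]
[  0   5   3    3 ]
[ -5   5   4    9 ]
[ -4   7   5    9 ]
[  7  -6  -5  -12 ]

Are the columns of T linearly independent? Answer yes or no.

no

Row reduce T to echelon form.
R2 ← R2 − R1: [0, -5, -3, -3]
R4 ← R4 − (5/6)·R1: [0, -5/3, -1, -1]
R5 ← R5 − (2/3)·R1: [0, 5/3, 1, 1]
R6 ← R6 + (7/6)·R1: [0, 10/3, 2, 2]
R3 ← R3 + R2: [0, 0, 0, 0]
R4 ← R4 − (1/3)·R2: [0, 0, 0, 0]
R5 ← R5 + (1/3)·R2: [0, 0, 0, 0]
R6 ← R6 + (2/3)·R2: [0, 0, 0, 0]
2 pivots among 4 columns.
Only 2 < 4 pivot columns, so the columns are linearly dependent.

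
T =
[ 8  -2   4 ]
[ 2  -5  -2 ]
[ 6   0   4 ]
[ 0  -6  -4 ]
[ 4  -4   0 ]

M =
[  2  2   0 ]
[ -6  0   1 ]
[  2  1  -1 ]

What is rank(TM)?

First compute TM:
[[ 36,  20,  -6],
 [ 30,   2,  -3],
 [ 20,  16,  -4],
 [ 28,  -4,  -2],
 [ 32,   8,  -4]]
Now row reduce the product.
R2 ← R2 − (5/6)·R1: [0, -44/3, 2]
R3 ← R3 − (5/9)·R1: [0, 44/9, -2/3]
R4 ← R4 − (7/9)·R1: [0, -176/9, 8/3]
R5 ← R5 − (8/9)·R1: [0, -88/9, 4/3]
R3 ← R3 + (1/3)·R2: [0, 0, 0]
R4 ← R4 − (4/3)·R2: [0, 0, 0]
R5 ← R5 − (2/3)·R2: [0, 0, 0]
2 nonzero rows, so rank(TM) = 2.

2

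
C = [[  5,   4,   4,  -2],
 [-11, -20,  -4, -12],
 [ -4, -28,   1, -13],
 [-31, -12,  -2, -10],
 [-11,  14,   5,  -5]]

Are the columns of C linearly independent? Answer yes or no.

Row reduce C to echelon form.
R2 ← R2 + (11/5)·R1: [0, -56/5, 24/5, -82/5]
R3 ← R3 + (4/5)·R1: [0, -124/5, 21/5, -73/5]
R4 ← R4 + (31/5)·R1: [0, 64/5, 114/5, -112/5]
R5 ← R5 + (11/5)·R1: [0, 114/5, 69/5, -47/5]
R3 ← R3 − (31/14)·R2: [0, 0, -45/7, 152/7]
R4 ← R4 + (8/7)·R2: [0, 0, 198/7, -288/7]
R5 ← R5 + (57/28)·R2: [0, 0, 165/7, -599/14]
R4 ← R4 + (22/5)·R3: [0, 0, 0, 272/5]
R5 ← R5 + (11/3)·R3: [0, 0, 0, 221/6]
R5 ← R5 − (65/96)·R4: [0, 0, 0, 0]
4 pivots among 4 columns.
Every column is a pivot column, so the columns are linearly independent.

yes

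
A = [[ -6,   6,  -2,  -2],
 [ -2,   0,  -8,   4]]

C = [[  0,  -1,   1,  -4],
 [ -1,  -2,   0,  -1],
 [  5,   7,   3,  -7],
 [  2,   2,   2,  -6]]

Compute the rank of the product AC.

First compute AC:
[[-20, -24, -16,  44],
 [-32, -46, -18,  40]]
Now row reduce the product.
R2 ← R2 − (8/5)·R1: [0, -38/5, 38/5, -152/5]
2 nonzero rows, so rank(AC) = 2.

2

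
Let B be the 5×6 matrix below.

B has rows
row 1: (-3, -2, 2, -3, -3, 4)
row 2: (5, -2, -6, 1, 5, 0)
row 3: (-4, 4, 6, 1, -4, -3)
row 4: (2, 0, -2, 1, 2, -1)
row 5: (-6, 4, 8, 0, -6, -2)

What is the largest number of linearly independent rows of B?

2

Row reduce to echelon form.
R2 ← R2 + (5/3)·R1: [0, -16/3, -8/3, -4, 0, 20/3]
R3 ← R3 − (4/3)·R1: [0, 20/3, 10/3, 5, 0, -25/3]
R4 ← R4 + (2/3)·R1: [0, -4/3, -2/3, -1, 0, 5/3]
R5 ← R5 − (2)·R1: [0, 8, 4, 6, 0, -10]
R3 ← R3 + (5/4)·R2: [0, 0, 0, 0, 0, 0]
R4 ← R4 − (1/4)·R2: [0, 0, 0, 0, 0, 0]
R5 ← R5 + (3/2)·R2: [0, 0, 0, 0, 0, 0]
Echelon form has 2 nonzero rows, so rank(B) = 2.
The rank gives the maximum number of linearly independent rows: 2.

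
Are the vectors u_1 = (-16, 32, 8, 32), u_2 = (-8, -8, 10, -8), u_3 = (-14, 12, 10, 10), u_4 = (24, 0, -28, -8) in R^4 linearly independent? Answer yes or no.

no

Form the matrix with these vectors as rows and row reduce.
R2 ← R2 − (1/2)·R1: [0, -24, 6, -24]
R3 ← R3 − (7/8)·R1: [0, -16, 3, -18]
R4 ← R4 + (3/2)·R1: [0, 48, -16, 40]
R3 ← R3 − (2/3)·R2: [0, 0, -1, -2]
R4 ← R4 + (2)·R2: [0, 0, -4, -8]
R4 ← R4 − (4)·R3: [0, 0, 0, 0]
3 nonzero rows, so the 4 vectors span a space of dimension 3.
Since 3 < 4, the vectors are linearly dependent.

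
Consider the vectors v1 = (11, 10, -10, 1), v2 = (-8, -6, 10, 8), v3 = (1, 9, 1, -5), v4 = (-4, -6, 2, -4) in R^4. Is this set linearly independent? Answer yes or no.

Form the matrix with these vectors as rows and row reduce.
R2 ← R2 + (8/11)·R1: [0, 14/11, 30/11, 96/11]
R3 ← R3 − (1/11)·R1: [0, 89/11, 21/11, -56/11]
R4 ← R4 + (4/11)·R1: [0, -26/11, -18/11, -40/11]
R3 ← R3 − (89/14)·R2: [0, 0, -108/7, -424/7]
R4 ← R4 + (13/7)·R2: [0, 0, 24/7, 88/7]
R4 ← R4 + (2/9)·R3: [0, 0, 0, -8/9]
4 nonzero rows, so the 4 vectors span a space of dimension 4.
Since 4 = 4, the vectors are linearly independent.

yes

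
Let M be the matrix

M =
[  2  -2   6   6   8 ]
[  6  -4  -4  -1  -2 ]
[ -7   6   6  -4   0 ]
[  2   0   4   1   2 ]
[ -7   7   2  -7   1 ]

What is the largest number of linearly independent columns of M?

5

Row reduce to echelon form.
R2 ← R2 − (3)·R1: [0, 2, -22, -19, -26]
R3 ← R3 + (7/2)·R1: [0, -1, 27, 17, 28]
R4 ← R4 − R1: [0, 2, -2, -5, -6]
R5 ← R5 + (7/2)·R1: [0, 0, 23, 14, 29]
R3 ← R3 + (1/2)·R2: [0, 0, 16, 15/2, 15]
R4 ← R4 − R2: [0, 0, 20, 14, 20]
R4 ← R4 − (5/4)·R3: [0, 0, 0, 37/8, 5/4]
R5 ← R5 − (23/16)·R3: [0, 0, 0, 103/32, 119/16]
R5 ← R5 − (103/148)·R4: [0, 0, 0, 0, 243/37]
Echelon form has 5 nonzero rows, so rank(M) = 5.
The rank gives the maximum number of linearly independent columns: 5.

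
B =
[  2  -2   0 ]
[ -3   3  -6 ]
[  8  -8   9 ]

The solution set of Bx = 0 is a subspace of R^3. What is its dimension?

Row reduce to echelon form.
R2 ← R2 + (3/2)·R1: [0, 0, -6]
R3 ← R3 − (4)·R1: [0, 0, 9]
R3 ← R3 + (3/2)·R2: [0, 0, 0]
2 nonzero rows, so rank(B) = 2.
B has 3 columns; by rank–nullity, nullity = 3 − 2 = 1.

1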